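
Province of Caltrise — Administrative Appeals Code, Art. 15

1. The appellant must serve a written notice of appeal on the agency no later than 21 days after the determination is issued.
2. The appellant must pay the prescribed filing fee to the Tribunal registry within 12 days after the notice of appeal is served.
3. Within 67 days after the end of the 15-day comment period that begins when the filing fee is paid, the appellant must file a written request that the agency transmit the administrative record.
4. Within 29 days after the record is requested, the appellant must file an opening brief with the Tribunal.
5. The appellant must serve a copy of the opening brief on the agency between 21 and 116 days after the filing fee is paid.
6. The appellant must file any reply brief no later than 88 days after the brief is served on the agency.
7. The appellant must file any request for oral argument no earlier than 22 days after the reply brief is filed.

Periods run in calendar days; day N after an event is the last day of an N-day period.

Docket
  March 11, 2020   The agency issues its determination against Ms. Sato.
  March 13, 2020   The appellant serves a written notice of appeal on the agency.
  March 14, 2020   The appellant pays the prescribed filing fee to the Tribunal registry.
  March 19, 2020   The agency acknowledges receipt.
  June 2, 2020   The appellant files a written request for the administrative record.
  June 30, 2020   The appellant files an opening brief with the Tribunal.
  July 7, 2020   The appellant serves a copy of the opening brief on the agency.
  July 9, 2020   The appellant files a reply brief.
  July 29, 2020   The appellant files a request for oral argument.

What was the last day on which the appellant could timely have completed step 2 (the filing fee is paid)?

Step 2 runs from March 13, 2020, when the notice of appeal is served. 12 days after March 13, 2020 is March 25, 2020.

March 25, 2020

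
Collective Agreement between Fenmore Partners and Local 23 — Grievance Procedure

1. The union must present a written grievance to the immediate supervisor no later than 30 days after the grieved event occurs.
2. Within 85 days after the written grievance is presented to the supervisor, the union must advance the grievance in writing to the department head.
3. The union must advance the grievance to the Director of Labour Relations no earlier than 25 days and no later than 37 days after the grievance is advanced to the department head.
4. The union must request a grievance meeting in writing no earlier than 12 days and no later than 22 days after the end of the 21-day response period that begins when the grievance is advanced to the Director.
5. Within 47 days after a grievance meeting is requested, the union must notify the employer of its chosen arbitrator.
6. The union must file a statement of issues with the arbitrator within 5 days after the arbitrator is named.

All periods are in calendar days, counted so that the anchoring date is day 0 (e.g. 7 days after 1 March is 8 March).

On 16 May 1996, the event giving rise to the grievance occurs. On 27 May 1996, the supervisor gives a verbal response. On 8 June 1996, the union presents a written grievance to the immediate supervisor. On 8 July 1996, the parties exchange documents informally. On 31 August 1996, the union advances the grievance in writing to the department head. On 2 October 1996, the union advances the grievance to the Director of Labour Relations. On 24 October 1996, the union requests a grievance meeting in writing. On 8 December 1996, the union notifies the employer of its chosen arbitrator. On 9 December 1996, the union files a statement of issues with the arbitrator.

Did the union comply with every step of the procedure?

No

Step 1 — counting 30 days from 16 May 1996 (when the grieved event occurs) gives a deadline of 15 June 1996; 8 June 1996 is within that limit.
Step 2 — counting 85 days from 8 June 1996 (when the written grievance is presented to the supervisor) gives a deadline of 1 September 1996; completed 31 August 1996, before the deadline.
Step 3 — 25 and 37 days from 31 August 1996 (when the grievance is advanced to the department head) are 25 September 1996 and 7 October 1996 respectively; done 2 October 1996, which is between those dates.
Step 4 — 12 and 22 days from 23 October 1996 (end of the 21-day response period, which began when the grievance is advanced to the Director on 2 October 1996) are 4 November 1996 and 14 November 1996 respectively; done 24 October 1996 — 11 days before the window opened.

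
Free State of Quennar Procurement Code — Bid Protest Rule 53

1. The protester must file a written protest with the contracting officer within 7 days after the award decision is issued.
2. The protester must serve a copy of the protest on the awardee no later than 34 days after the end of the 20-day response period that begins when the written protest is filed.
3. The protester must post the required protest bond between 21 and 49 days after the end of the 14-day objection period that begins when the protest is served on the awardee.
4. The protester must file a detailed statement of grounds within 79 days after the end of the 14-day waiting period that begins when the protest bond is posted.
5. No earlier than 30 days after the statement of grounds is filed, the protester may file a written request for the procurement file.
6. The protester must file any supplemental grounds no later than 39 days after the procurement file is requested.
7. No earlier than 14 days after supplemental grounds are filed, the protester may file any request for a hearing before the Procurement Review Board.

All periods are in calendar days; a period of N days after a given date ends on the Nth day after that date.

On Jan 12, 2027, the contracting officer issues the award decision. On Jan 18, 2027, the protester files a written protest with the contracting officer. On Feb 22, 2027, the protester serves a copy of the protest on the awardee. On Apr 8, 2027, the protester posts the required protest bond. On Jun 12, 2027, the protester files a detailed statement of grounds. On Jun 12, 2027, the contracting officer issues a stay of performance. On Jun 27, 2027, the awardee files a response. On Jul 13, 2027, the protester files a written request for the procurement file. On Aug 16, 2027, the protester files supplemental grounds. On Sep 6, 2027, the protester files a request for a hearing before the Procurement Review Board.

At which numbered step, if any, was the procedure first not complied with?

None — every step was satisfied

Step 1: 7 days after Jan 12, 2027 (when the award decision is issued) is Jan 19, 2027; Jan 18, 2027 is within that limit.
Step 2: 34 days after Feb 7, 2027 (end of the 20-day response period, which began when the written protest is filed on Jan 18, 2027) is Mar 13, 2027; done Feb 22, 2027 — timely.
Step 3: the window is 21–49 days after Mar 8, 2027 (end of the 14-day objection period, which began when the protest is served on the awardee on Feb 22, 2027), so Mar 29, 2027 through Apr 26, 2027; Apr 8, 2027 falls inside that range.
Step 4: 79 days after Apr 22, 2027 (end of the 14-day waiting period, which began when the protest bond is posted on Apr 8, 2027) is Jul 10, 2027; Jun 12, 2027 is within that limit.
Step 5: the earliest permitted date is 30 days after Jun 12, 2027 (when the statement of grounds is filed), i.e. Jul 12, 2027; done Jul 13, 2027, after the minimum wait.
Step 6: 39 days after Jul 13, 2027 (when the procurement file is requested) is Aug 21, 2027; done Aug 16, 2027 — timely.
Step 7: the earliest permitted date is 14 days after Aug 16, 2027 (when supplemental grounds are filed), i.e. Aug 30, 2027; Sep 6, 2027 is on or after that date.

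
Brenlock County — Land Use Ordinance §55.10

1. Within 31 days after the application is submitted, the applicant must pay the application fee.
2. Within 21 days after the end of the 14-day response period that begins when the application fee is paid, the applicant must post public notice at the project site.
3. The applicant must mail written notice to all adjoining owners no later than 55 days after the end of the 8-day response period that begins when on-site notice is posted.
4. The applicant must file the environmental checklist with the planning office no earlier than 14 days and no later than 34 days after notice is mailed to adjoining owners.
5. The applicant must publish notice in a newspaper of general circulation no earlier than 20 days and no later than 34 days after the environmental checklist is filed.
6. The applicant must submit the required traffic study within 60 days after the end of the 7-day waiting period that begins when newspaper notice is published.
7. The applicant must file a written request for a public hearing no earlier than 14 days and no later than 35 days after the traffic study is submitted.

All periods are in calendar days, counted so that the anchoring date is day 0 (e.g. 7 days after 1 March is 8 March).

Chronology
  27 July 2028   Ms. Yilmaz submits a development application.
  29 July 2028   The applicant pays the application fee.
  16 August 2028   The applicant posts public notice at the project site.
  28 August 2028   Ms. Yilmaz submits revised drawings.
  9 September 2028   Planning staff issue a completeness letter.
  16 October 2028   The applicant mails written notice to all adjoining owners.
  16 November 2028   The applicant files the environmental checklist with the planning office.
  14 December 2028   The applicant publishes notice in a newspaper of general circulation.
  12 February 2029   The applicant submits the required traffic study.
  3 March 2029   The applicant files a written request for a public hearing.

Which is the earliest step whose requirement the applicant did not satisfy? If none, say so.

(1) due by 27 July 2028 + 31 days = 27 August 2028; completed 29 July 2028, before the deadline.
(2) due by 12 August 2028 + 21 days = 2 September 2028; 16 August 2028 is within that limit.
(3) due by 24 August 2028 + 55 days = 18 October 2028; completed 16 October 2028, before the deadline.
(4) the permitted window runs from 16 October 2028 + 14 = 30 October 2028 to 16 October 2028 + 34 = 19 November 2028; done 16 November 2028, which is between those dates.
(5) the permitted window runs from 16 November 2028 + 20 = 6 December 2028 to 16 November 2028 + 34 = 20 December 2028; done 14 December 2028, which is between those dates.
(6) due by 21 December 2028 + 60 days = 19 February 2029; completed 12 February 2029, before the deadline.
(7) the permitted window runs from 12 February 2029 + 14 = 26 February 2029 to 12 February 2029 + 35 = 19 March 2029; done 3 March 2029, which is between those dates.

None — every step was satisfied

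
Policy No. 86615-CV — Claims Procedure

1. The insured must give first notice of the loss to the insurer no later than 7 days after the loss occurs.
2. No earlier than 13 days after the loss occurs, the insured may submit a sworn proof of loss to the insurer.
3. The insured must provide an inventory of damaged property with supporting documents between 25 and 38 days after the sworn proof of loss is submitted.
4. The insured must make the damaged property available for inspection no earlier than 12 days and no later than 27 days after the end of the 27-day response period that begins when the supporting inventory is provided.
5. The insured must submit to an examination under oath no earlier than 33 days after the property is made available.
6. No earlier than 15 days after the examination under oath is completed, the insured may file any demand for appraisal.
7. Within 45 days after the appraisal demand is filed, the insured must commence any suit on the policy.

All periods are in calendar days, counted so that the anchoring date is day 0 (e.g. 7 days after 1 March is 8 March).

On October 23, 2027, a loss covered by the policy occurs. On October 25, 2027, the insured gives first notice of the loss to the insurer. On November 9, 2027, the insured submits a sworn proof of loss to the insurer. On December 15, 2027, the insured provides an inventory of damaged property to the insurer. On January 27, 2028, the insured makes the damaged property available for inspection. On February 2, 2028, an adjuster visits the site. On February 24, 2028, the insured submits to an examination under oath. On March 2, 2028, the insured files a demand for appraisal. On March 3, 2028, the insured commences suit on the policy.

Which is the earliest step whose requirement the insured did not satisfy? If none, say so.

(1) due by October 23, 2027 + 7 days = October 30, 2027; completed October 25, 2027, before the deadline.
(2) permitted from October 23, 2027 + 13 days = November 5, 2027 onward; November 9, 2027 is on or after that date.
(3) the permitted window runs from November 9, 2027 + 25 = December 4, 2027 to November 9, 2027 + 38 = December 17, 2027; December 15, 2027 falls inside that range.
(4) the permitted window runs from January 11, 2028 + 12 = January 23, 2028 to January 11, 2028 + 27 = February 7, 2028; done January 27, 2028, which is between those dates.
(5) permitted from January 27, 2028 + 33 days = February 29, 2028 onward; done February 24, 2028 — 5 days too early.
That is the first point of non-compliance.

Step 5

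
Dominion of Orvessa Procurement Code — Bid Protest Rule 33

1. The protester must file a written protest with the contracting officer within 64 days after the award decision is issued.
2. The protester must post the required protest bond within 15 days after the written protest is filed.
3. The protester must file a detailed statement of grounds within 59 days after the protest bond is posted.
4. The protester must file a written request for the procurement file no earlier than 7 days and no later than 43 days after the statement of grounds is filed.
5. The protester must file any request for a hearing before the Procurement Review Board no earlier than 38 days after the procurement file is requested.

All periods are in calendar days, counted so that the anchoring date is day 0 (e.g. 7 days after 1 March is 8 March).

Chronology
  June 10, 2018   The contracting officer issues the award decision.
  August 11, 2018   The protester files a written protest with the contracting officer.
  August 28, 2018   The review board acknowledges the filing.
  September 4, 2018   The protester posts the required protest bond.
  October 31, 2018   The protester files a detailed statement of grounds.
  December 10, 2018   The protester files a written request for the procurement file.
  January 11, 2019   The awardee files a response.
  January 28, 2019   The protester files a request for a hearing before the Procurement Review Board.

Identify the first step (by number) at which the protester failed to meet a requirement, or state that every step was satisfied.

Step 2

Step 1: 64 days after June 10, 2018 (when the award decision is issued) is August 13, 2018; completed August 11, 2018, before the deadline.
Step 2: 15 days after August 11, 2018 (when the written protest is filed) is August 26, 2018; not done until September 4, 2018, 9 days after the deadline.
The procedure was therefore not followed at step 2.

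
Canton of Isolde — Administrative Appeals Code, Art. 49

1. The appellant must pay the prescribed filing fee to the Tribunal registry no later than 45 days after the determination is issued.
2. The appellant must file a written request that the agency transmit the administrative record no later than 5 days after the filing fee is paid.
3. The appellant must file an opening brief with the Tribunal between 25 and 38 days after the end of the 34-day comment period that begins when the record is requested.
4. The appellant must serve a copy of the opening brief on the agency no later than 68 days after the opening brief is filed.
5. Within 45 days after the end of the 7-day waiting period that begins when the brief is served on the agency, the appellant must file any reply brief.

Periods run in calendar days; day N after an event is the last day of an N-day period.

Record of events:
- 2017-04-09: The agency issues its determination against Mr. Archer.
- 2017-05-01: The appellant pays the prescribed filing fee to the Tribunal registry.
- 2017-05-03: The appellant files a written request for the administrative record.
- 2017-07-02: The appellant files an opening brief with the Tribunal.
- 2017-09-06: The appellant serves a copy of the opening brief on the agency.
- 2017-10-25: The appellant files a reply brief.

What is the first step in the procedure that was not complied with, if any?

None — every step was satisfied

Step 1 — counting 45 days from 2017-04-09 (when the determination is issued) gives a deadline of 2017-05-24; 2017-05-01 is within that limit.
Step 2 — counting 5 days from 2017-05-01 (when the filing fee is paid) gives a deadline of 2017-05-06; completed 2017-05-03, before the deadline.
Step 3 — 25 and 38 days from 2017-06-06 (end of the 34-day comment period, which began when the record is requested on 2017-05-03) are 2017-07-01 and 2017-07-14 respectively; 2017-07-02 falls inside that range.
Step 4 — counting 68 days from 2017-07-02 (when the opening brief is filed) gives a deadline of 2017-09-08; done 2017-09-06 — timely.
Step 5 — counting 45 days from 2017-09-13 (end of the 7-day waiting period, which began when the brief is served on the agency on 2017-09-06) gives a deadline of 2017-10-28; completed 2017-10-25, before the deadline.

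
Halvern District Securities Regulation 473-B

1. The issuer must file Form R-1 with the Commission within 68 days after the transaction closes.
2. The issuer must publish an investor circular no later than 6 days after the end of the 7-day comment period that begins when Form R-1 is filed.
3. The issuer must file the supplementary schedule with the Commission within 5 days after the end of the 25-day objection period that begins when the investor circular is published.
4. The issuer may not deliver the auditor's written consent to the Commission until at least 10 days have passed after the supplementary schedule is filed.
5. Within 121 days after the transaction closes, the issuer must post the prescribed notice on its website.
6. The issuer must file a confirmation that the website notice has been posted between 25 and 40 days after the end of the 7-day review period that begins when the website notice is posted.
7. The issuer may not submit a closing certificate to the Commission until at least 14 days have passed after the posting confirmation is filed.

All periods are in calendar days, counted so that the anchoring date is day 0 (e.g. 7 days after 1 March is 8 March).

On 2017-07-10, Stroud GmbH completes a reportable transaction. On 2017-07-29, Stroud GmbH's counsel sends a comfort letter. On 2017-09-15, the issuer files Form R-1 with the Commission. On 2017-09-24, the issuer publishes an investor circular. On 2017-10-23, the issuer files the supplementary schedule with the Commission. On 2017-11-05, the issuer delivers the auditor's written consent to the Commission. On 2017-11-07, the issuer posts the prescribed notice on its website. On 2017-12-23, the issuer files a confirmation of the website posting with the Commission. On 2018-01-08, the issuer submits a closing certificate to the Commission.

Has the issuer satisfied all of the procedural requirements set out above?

Yes

Step 1 — counting 68 days from 2017-07-10 (when the transaction closes) gives a deadline of 2017-09-16; 2017-09-15 is within that limit.
Step 2 — counting 6 days from 2017-09-22 (end of the 7-day comment period, which began when Form R-1 is filed on 2017-09-15) gives a deadline of 2017-09-28; 2017-09-24 is within that limit.
Step 3 — counting 5 days from 2017-10-19 (end of the 25-day objection period, which began when the investor circular is published on 2017-09-24) gives a deadline of 2017-10-24; 2017-10-23 is within that limit.
Step 4 — must wait 10 days from 2017-10-23 (when the supplementary schedule is filed), so not before 2017-11-02; 2017-11-05 is on or after that date.
Step 5 — counting 121 days from 2017-07-10 (when the transaction closes) gives a deadline of 2017-11-08; completed 2017-11-07, before the deadline.
Step 6 — 25 and 40 days from 2017-11-14 (end of the 7-day review period, which began when the website notice is posted on 2017-11-07) are 2017-12-09 and 2017-12-24 respectively; done 2017-12-23, which is between those dates.
Step 7 — must wait 14 days from 2017-12-23 (when the posting confirmation is filed), so not before 2018-01-06; 2018-01-08 is on or after that date.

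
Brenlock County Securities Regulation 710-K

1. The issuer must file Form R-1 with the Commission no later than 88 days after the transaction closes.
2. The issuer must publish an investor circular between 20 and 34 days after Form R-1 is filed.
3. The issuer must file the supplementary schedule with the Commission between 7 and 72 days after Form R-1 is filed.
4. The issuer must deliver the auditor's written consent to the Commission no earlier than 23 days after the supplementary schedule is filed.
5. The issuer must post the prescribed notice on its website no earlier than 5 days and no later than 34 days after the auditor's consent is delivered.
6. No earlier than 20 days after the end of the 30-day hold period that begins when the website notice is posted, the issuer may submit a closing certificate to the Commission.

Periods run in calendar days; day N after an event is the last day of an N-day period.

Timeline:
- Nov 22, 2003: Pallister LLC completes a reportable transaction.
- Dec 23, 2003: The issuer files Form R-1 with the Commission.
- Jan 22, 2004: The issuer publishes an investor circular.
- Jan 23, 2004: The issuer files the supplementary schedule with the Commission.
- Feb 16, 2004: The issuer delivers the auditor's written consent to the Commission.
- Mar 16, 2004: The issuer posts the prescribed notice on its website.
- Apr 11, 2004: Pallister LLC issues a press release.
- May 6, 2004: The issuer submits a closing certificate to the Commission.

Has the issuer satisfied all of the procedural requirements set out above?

(1) due by Nov 22, 2003 + 88 days = Feb 18, 2004; completed Dec 23, 2003, before the deadline.
(2) the permitted window runs from Dec 23, 2003 + 20 = Jan 12, 2004 to Dec 23, 2003 + 34 = Jan 26, 2004; done Jan 22, 2004, which is between those dates.
(3) the permitted window runs from Dec 23, 2003 + 7 = Dec 30, 2003 to Dec 23, 2003 + 72 = Mar 4, 2004; Jan 23, 2004 falls inside that range.
(4) permitted from Jan 23, 2004 + 23 days = Feb 15, 2004 onward; done Feb 16, 2004 — permitted.
(5) the permitted window runs from Feb 16, 2004 + 5 = Feb 21, 2004 to Feb 16, 2004 + 34 = Mar 21, 2004; Mar 16, 2004 falls inside that range.
(6) permitted from Apr 15, 2004 + 20 days = May 5, 2004 onward; done May 6, 2004, after the minimum wait.

Yes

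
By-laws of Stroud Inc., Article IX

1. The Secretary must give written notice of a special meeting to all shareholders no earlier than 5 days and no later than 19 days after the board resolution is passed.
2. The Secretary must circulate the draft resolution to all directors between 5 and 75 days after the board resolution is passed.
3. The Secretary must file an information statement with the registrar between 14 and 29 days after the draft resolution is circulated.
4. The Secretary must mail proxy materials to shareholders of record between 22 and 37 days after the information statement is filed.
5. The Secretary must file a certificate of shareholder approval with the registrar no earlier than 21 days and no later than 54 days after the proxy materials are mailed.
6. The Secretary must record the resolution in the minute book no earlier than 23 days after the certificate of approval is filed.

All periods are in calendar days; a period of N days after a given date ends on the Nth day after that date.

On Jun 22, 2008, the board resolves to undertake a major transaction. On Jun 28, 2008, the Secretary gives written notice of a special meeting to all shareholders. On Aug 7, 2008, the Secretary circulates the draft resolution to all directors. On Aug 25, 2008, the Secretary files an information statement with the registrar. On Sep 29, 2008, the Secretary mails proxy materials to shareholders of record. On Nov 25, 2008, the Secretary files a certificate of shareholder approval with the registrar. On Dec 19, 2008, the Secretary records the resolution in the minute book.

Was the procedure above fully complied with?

Step 1: the window is 5–19 days after Jun 22, 2008 (when the board resolution is passed), so Jun 27, 2008 through Jul 11, 2008; done Jun 28, 2008 — within the window.
Step 2: the window is 5–75 days after Jun 22, 2008 (when the board resolution is passed), so Jun 27, 2008 through Sep 5, 2008; done Aug 7, 2008 — within the window.
Step 3: the window is 14–29 days after Aug 7, 2008 (when the draft resolution is circulated), so Aug 21, 2008 through Sep 5, 2008; done Aug 25, 2008, which is between those dates.
Step 4: the window is 22–37 days after Aug 25, 2008 (when the information statement is filed), so Sep 16, 2008 through Oct 1, 2008; done Sep 29, 2008, which is between those dates.
Step 5: the window is 21–54 days after Sep 29, 2008 (when the proxy materials are mailed), so Oct 20, 2008 through Nov 22, 2008; Nov 25, 2008 is 3 days past the end of the window.
The analysis stops there.

No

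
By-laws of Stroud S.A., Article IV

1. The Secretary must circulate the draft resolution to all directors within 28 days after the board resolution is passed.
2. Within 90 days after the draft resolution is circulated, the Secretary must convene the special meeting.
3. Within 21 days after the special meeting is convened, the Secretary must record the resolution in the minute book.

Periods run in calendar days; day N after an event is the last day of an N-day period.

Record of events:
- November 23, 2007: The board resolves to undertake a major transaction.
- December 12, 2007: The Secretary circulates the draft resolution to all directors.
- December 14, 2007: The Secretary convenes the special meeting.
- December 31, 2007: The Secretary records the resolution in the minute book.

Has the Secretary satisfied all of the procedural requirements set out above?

Step 1 — counting 28 days from November 23, 2007 (when the board resolution is passed) gives a deadline of December 21, 2007; December 12, 2007 is within that limit.
Step 2 — counting 90 days from December 12, 2007 (when the draft resolution is circulated) gives a deadline of March 11, 2008; done December 14, 2007 — timely.
Step 3 — counting 21 days from December 14, 2007 (when the special meeting is convened) gives a deadline of January 4, 2008; done December 31, 2007 — timely.

Yes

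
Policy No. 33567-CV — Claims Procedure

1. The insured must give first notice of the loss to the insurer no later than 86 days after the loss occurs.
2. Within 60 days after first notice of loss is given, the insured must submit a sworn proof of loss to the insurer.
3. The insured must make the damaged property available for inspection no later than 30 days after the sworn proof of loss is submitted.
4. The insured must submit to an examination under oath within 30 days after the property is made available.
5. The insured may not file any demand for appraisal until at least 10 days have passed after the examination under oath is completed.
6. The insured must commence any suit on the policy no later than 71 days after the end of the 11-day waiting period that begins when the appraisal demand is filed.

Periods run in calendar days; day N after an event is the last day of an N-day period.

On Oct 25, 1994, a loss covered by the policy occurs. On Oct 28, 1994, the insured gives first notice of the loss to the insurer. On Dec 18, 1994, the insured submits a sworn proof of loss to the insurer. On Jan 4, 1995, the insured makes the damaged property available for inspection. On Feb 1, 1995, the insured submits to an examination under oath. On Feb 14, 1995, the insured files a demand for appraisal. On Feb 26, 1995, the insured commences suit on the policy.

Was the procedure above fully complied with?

Step 1 — counting 86 days from Oct 25, 1994 (when the loss occurs) gives a deadline of Jan 19, 1995; Oct 28, 1994 is within that limit.
Step 2 — counting 60 days from Oct 28, 1994 (when first notice of loss is given) gives a deadline of Dec 27, 1994; Dec 18, 1994 is within that limit.
Step 3 — counting 30 days from Dec 18, 1994 (when the sworn proof of loss is submitted) gives a deadline of Jan 17, 1995; completed Jan 4, 1995, before the deadline.
Step 4 — counting 30 days from Jan 4, 1995 (when the property is made available) gives a deadline of Feb 3, 1995; Feb 1, 1995 is within that limit.
Step 5 — must wait 10 days from Feb 1, 1995 (when the examination under oath is completed), so not before Feb 11, 1995; done Feb 14, 1995 — permitted.
Step 6 — counting 71 days from Feb 25, 1995 (end of the 11-day waiting period, which began when the appraisal demand is filed on Feb 14, 1995) gives a deadline of May 7, 1995; completed Feb 26, 1995, before the deadline.

Yes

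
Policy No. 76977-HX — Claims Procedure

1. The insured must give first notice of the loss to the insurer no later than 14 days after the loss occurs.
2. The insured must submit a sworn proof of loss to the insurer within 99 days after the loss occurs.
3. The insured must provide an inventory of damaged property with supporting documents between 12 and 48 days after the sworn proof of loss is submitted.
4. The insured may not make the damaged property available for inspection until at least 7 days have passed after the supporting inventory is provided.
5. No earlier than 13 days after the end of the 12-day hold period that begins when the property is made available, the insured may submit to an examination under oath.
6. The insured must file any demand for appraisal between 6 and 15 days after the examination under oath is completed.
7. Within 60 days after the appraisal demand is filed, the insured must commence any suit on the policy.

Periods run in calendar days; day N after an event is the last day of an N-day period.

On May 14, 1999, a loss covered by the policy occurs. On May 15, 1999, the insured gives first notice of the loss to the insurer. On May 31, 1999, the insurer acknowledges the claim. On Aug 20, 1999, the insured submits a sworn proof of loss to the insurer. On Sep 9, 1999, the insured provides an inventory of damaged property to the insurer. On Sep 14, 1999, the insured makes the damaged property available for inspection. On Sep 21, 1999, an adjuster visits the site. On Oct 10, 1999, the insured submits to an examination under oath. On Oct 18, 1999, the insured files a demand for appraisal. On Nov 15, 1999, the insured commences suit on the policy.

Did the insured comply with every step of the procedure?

No

Step 1: 14 days after May 14, 1999 (when the loss occurs) is May 28, 1999; completed May 15, 1999, before the deadline.
Step 2: 99 days after May 14, 1999 (when the loss occurs) is Aug 21, 1999; completed Aug 20, 1999, before the deadline.
Step 3: the window is 12–48 days after Aug 20, 1999 (when the sworn proof of loss is submitted), so Sep 1, 1999 through Oct 7, 1999; done Sep 9, 1999 — within the window.
Step 4: the earliest permitted date is 7 days after Sep 9, 1999 (when the supporting inventory is provided), i.e. Sep 16, 1999; Sep 14, 1999 is 2 days before the earliest permitted date.
Later steps need not be reached.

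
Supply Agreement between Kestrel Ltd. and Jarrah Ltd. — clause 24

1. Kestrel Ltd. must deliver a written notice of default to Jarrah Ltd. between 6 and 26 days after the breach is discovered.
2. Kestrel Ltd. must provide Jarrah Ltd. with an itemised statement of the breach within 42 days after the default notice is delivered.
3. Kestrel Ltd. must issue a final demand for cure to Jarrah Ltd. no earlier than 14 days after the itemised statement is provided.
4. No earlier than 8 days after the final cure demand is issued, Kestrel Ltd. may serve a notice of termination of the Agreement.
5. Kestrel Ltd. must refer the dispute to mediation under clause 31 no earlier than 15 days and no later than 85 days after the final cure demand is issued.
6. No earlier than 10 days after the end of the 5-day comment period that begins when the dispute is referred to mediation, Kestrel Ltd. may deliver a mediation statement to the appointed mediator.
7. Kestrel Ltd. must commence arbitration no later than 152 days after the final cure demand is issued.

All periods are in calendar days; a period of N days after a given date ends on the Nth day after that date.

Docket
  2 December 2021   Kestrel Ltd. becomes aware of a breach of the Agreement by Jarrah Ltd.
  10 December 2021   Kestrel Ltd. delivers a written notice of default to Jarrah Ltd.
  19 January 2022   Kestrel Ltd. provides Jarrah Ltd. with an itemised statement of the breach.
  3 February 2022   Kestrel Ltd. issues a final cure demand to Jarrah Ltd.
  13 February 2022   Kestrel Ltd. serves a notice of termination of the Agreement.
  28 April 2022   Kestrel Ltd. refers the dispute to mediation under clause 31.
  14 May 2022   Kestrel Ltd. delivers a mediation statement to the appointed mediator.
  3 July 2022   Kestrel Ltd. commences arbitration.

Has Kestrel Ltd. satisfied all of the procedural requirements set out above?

Step 1: the window is 6–26 days after 2 December 2021 (when the breach is discovered), so 8 December 2021 through 28 December 2021; done 10 December 2021, which is between those dates.
Step 2: 42 days after 10 December 2021 (when the default notice is delivered) is 21 January 2022; completed 19 January 2022, before the deadline.
Step 3: the earliest permitted date is 14 days after 19 January 2022 (when the itemised statement is provided), i.e. 2 February 2022; 3 February 2022 is on or after that date.
Step 4: the earliest permitted date is 8 days after 3 February 2022 (when the final cure demand is issued), i.e. 11 February 2022; done 13 February 2022, after the minimum wait.
Step 5: the window is 15–85 days after 3 February 2022 (when the final cure demand is issued), so 18 February 2022 through 29 April 2022; done 28 April 2022 — within the window.
Step 6: the earliest permitted date is 10 days after 3 May 2022 (end of the 5-day comment period, which began when the dispute is referred to mediation on 28 April 2022), i.e. 13 May 2022; 14 May 2022 is on or after that date.
Step 7: 152 days after 3 February 2022 (when the final cure demand is issued) is 5 July 2022; done 3 July 2022 — timely.

Yes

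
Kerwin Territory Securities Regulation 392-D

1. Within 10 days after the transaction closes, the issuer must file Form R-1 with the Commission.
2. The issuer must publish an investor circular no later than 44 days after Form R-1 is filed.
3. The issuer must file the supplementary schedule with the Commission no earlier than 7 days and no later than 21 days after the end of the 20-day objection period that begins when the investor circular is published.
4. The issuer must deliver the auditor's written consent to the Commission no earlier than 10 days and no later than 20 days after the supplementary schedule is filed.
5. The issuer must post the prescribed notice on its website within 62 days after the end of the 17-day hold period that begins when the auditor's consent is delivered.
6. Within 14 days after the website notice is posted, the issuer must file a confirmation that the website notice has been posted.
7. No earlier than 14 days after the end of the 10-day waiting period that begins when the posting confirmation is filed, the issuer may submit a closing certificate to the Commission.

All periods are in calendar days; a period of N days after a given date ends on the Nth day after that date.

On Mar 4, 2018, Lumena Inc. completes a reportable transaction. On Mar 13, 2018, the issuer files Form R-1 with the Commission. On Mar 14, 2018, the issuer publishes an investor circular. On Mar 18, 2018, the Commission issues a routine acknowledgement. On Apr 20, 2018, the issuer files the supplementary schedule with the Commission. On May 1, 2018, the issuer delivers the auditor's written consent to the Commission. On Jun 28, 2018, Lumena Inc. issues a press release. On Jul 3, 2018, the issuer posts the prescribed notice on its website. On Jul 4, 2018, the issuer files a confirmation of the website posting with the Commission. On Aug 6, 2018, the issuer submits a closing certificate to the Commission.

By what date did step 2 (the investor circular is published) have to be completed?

Apr 26, 2018

Step 2 runs from Mar 13, 2018, when Form R-1 is filed. 44 days after Mar 13, 2018 is Apr 26, 2018.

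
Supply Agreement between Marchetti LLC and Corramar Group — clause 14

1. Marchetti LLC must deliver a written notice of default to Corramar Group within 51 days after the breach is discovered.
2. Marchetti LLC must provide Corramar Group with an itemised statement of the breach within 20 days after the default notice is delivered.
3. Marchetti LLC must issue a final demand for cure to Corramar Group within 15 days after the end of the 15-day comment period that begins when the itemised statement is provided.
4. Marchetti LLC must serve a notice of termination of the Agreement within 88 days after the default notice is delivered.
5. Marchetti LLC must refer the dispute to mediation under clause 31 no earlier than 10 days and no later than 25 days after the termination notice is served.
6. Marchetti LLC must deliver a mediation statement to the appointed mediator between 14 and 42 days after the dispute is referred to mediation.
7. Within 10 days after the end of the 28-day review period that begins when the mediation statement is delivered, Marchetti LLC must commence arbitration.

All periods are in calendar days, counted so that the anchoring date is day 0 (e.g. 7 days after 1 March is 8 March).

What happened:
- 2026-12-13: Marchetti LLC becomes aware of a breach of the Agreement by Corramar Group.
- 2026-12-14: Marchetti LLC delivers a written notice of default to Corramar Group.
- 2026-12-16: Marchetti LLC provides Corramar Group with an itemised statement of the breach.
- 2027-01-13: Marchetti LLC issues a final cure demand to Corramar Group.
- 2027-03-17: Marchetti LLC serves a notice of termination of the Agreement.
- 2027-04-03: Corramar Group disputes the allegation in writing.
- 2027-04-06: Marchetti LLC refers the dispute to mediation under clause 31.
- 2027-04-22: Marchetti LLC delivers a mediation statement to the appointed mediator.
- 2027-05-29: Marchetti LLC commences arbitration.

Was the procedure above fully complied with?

(1) due by 2026-12-13 + 51 days = 2027-02-02; done 2026-12-14 — timely.
(2) due by 2026-12-14 + 20 days = 2027-01-03; completed 2026-12-16, before the deadline.
(3) due by 2026-12-31 + 15 days = 2027-01-15; completed 2027-01-13, before the deadline.
(4) due by 2026-12-14 + 88 days = 2027-03-12; 2027-03-17 misses that deadline by 5 days.

No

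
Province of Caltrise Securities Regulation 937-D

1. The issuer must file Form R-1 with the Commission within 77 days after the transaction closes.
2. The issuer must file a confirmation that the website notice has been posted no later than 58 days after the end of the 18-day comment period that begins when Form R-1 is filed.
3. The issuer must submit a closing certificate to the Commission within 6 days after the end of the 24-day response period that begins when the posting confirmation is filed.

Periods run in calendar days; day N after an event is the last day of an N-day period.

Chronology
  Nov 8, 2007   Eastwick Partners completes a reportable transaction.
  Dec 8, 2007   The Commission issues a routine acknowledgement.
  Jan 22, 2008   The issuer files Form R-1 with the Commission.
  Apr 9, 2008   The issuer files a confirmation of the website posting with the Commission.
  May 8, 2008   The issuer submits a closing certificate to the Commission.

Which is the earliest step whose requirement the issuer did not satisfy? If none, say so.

Step 1: 77 days after Nov 8, 2007 (when the transaction closes) is Jan 24, 2008; completed Jan 22, 2008, before the deadline.
Step 2: 58 days after Feb 9, 2008 (end of the 18-day comment period, which began when Form R-1 is filed on Jan 22, 2008) is Apr 7, 2008; not done until Apr 9, 2008, 2 days after the deadline.

Step 2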